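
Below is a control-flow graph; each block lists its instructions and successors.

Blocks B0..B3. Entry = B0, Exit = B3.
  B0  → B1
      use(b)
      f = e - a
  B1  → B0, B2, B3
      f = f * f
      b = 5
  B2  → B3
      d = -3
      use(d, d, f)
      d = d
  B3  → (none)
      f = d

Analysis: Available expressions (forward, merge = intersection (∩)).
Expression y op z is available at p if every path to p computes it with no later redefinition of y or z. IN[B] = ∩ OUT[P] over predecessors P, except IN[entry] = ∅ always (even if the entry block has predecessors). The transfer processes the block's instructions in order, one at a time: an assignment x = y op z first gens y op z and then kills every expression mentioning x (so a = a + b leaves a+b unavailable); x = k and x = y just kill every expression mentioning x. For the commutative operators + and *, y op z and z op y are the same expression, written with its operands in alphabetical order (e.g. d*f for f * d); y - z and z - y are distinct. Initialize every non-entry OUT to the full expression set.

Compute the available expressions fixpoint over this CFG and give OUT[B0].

Per-block solution:
  B0: | IN={} | OUT={e-a}
  B1: | IN={e-a} | OUT={e-a}
  B2: | IN={e-a} | OUT={e-a}
  B3: | IN={e-a} | OUT={e-a}

Merge at B0 (entry node, so the boundary value {} is joined with the incoming edge(s)): IN[B0] = {} ∩ OUT[B1] = {}
Applying B0's transfer function to that IN value gives OUT[B0] (row B0 above).

Answer: {e-a}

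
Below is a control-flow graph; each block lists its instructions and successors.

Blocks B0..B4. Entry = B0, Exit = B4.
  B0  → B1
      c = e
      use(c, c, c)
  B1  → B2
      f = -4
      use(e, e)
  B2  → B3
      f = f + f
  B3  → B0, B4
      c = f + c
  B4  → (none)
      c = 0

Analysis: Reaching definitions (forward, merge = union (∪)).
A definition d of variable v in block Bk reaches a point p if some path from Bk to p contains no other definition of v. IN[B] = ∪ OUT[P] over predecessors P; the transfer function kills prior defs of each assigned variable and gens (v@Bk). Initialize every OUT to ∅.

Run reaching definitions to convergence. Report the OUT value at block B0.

Answer: {c@B0, f@B2}

Derivation:
Fixpoint table:
  B0: | IN={c@B3, f@B2} | OUT={c@B0, f@B2}
  B1: | IN={c@B0, f@B2} | OUT={c@B0, f@B1}
  B2: | IN={c@B0, f@B1} | OUT={c@B0, f@B2}
  B3: | IN={c@B0, f@B2} | OUT={c@B3, f@B2}
  B4: | IN={c@B3, f@B2} | OUT={c@B4, f@B2}

Merge at B0 (entry node, so the boundary value {} is joined with the incoming edge(s)): IN[B0] = {} ⊔ OUT[B3] = {c@B3, f@B2}
Applying B0's transfer function to that IN value gives OUT[B0] (row B0 above).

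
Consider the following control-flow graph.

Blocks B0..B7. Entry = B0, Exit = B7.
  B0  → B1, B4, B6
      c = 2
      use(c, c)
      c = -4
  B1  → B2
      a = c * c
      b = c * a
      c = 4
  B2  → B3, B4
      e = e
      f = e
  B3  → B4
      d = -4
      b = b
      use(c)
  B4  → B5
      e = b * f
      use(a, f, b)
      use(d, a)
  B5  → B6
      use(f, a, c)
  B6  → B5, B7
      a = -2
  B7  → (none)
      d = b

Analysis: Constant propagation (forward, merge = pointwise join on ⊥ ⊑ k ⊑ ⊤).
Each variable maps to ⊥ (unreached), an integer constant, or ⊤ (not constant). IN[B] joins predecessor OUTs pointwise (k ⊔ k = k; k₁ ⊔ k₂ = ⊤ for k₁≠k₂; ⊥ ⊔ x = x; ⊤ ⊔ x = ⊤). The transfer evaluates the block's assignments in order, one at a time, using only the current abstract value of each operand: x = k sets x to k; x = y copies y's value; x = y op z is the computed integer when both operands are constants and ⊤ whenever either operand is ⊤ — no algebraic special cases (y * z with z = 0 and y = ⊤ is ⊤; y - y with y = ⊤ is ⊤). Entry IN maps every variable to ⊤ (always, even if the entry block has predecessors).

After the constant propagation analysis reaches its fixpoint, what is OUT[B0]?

Per-block solution:
  B0:   IN=(all ⊤)   OUT={c:-4; rest ⊤}
  B1:   IN={c:-4; rest ⊤}   OUT={a:16, b:-64, c:4; rest ⊤}
  B2:   IN={a:16, b:-64, c:4; rest ⊤}   OUT={a:16, b:-64, c:4; rest ⊤}
  B3:   IN={a:16, b:-64, c:4; rest ⊤}   OUT={a:16, b:-64, c:4, d:-4; rest ⊤}
  B4:   IN=(all ⊤)   OUT=(all ⊤)
  B5:   IN=(all ⊤)   OUT=(all ⊤)
  B6:   IN=(all ⊤)   OUT={a:-2; rest ⊤}
  B7:   IN={a:-2; rest ⊤}   OUT={a:-2; rest ⊤}

B0 is the boundary node: IN[B0] = {a: ⊤, b: ⊤, c: ⊤, d: ⊤, e: ⊤, f: ⊤}
Applying B0's transfer function to that IN value gives OUT[B0] (row B0 above).

Answer: {a: ⊤, b: ⊤, c: -4, d: ⊤, e: ⊤, f: ⊤}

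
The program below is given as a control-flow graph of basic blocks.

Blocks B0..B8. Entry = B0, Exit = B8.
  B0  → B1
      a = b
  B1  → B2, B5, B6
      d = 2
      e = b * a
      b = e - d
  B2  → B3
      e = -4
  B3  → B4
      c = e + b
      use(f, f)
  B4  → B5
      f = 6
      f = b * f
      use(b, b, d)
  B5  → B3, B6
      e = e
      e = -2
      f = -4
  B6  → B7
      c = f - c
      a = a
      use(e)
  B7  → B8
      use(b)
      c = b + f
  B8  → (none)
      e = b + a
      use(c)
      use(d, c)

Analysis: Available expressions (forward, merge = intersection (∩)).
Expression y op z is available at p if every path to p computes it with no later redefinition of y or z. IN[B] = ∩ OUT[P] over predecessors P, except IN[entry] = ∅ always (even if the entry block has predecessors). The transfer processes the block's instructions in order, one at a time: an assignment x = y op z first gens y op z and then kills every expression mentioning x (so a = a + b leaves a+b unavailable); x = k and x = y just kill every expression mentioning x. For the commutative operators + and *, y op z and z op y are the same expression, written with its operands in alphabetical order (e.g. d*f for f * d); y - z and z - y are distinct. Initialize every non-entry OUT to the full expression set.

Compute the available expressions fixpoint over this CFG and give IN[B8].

Per-block solution:
  B0:  IN={}  OUT={}
  B1:  IN={}  OUT={e-d}
  B2:  IN={e-d}  OUT={}
  B3:  IN={}  OUT={b+e}
  B4:  IN={b+e}  OUT={b+e}
  B5:  IN={}  OUT={}
  B6:  IN={}  OUT={}
  B7:  IN={}  OUT={b+f}
  B8:  IN={b+f}  OUT={a+b, b+f}

Merge at B8: IN[B8] = OUT[B7] = {b+f}

Answer: {b+f}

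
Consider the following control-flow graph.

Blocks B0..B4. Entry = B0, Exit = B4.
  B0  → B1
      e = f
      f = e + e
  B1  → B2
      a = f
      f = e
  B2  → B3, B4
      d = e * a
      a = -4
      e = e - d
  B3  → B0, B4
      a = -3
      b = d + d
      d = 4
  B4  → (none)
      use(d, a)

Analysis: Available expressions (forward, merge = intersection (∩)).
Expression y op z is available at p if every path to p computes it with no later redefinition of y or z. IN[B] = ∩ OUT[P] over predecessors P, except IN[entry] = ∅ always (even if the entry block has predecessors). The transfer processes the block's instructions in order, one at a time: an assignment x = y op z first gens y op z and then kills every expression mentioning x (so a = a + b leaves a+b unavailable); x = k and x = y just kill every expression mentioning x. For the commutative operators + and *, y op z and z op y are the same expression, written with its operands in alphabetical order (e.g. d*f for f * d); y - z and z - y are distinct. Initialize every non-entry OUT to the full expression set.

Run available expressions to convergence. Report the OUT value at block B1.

Per-block solution:
  B0:   IN={}   OUT={e+e}
  B1:   IN={e+e}   OUT={e+e}
  B2:   IN={e+e}   OUT={}
  B3:   IN={}   OUT={}
  B4:   IN={}   OUT={}

Merge at B1: IN[B1] = OUT[B0] = {e+e}
Applying B1's transfer function to that IN value gives OUT[B1] (row B1 above).

Answer: {e+e}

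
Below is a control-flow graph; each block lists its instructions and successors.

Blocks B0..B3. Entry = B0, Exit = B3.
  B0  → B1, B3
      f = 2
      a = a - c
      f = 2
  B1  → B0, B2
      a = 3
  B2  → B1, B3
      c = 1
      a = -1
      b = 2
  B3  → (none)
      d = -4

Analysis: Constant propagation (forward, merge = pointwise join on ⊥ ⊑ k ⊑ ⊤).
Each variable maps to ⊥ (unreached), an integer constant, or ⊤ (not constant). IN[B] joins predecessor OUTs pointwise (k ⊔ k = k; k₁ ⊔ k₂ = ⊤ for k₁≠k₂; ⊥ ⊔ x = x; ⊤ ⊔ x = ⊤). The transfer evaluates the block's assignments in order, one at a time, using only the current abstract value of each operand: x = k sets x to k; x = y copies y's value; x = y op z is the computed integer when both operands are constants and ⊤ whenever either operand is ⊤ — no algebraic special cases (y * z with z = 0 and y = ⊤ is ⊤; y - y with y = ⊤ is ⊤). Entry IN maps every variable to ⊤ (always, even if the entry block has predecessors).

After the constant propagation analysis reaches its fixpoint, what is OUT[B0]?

Converged values:
  B0:   IN=(all ⊤)   OUT={f:2; rest ⊤}
  B1:   IN={f:2; rest ⊤}   OUT={a:3, f:2; rest ⊤}
  B2:   IN={a:3, f:2; rest ⊤}   OUT={a:-1, b:2, c:1, f:2; rest ⊤}
  B3:   IN={f:2; rest ⊤}   OUT={d:-4, f:2; rest ⊤}

Merge at B0 (entry node, so the boundary value (all ⊤) is joined with the incoming edge(s)): IN[B0] = (all ⊤) ⊔ OUT[B1] = {a: ⊤, b: ⊤, c: ⊤, d: ⊤, e: ⊤, f: ⊤}
Applying B0's transfer function to that IN value gives OUT[B0] (row B0 above).

Answer: {a: ⊤, b: ⊤, c: ⊤, d: ⊤, e: ⊤, f: 2}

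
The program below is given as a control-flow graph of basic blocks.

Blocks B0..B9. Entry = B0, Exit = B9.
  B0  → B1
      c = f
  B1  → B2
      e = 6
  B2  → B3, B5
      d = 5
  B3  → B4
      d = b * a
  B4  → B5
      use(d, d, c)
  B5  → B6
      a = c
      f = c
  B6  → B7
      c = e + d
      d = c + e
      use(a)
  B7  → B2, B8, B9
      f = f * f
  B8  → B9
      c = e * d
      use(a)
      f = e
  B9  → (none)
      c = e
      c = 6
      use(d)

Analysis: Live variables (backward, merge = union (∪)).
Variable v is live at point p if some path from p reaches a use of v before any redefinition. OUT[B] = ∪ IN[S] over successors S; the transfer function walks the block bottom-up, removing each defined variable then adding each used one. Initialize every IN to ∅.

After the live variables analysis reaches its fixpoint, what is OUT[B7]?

Answer: {a, b, c, d, e}

Derivation:
Converged values:
  B0:  IN={a, b, f}  OUT={a, b, c}
  B1:  IN={a, b, c}  OUT={a, b, c, e}
  B2:  IN={a, b, c, e}  OUT={a, b, c, d, e}
  B3:  IN={a, b, c, e}  OUT={b, c, d, e}
  B4:  IN={b, c, d, e}  OUT={b, c, d, e}
  B5:  IN={b, c, d, e}  OUT={a, b, d, e, f}
  B6:  IN={a, b, d, e, f}  OUT={a, b, c, d, e, f}
  B7:  IN={a, b, c, d, e, f}  OUT={a, b, c, d, e}
  B8:  IN={a, d, e}  OUT={d, e}
  B9:  IN={d, e}  OUT={}

Merge at B7: OUT[B7] = IN[B2] ⊔ IN[B8] ⊔ IN[B9] = {a, b, c, d, e}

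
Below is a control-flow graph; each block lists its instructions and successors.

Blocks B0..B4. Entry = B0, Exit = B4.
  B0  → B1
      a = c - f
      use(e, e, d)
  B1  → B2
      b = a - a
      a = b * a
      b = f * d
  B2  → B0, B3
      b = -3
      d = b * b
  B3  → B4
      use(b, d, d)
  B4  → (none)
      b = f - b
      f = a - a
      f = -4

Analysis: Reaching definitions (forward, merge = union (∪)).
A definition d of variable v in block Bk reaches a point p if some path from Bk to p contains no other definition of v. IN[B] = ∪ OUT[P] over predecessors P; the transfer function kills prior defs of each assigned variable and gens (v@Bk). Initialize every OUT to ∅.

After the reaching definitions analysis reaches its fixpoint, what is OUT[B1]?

Answer: {a@B1, b@B1, d@B2}

Working:
Fixpoint table:
  B0:  IN={a@B1, b@B2, d@B2}  OUT={a@B0, b@B2, d@B2}
  B1:  IN={a@B0, b@B2, d@B2}  OUT={a@B1, b@B1, d@B2}
  B2:  IN={a@B1, b@B1, d@B2}  OUT={a@B1, b@B2, d@B2}
  B3:  IN={a@B1, b@B2, d@B2}  OUT={a@B1, b@B2, d@B2}
  B4:  IN={a@B1, b@B2, d@B2}  OUT={a@B1, b@B4, d@B2, f@B4}

Merge at B1: IN[B1] = OUT[B0] = {a@B0, b@B2, d@B2}
Applying B1's transfer function to that IN value gives OUT[B1] (row B1 above).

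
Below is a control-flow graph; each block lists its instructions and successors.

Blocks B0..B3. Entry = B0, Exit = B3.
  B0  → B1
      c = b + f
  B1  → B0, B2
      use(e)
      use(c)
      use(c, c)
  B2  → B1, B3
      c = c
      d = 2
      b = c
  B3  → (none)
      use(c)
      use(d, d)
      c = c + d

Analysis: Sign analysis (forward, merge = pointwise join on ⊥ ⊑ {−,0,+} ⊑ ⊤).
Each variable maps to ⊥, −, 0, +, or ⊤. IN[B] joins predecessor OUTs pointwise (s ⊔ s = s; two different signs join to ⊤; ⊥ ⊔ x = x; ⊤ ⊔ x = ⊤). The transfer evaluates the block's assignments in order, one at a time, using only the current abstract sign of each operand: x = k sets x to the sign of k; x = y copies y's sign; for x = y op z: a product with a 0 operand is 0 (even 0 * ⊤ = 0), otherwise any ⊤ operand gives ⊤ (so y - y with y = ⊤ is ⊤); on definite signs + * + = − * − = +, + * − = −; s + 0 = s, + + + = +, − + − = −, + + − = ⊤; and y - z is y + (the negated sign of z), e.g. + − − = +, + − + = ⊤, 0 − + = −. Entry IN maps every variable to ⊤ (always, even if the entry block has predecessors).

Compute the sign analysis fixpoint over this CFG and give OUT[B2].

Answer: {a: ⊤, b: ⊤, c: ⊤, d: +, e: ⊤, f: ⊤}

Derivation:
Fixpoint table:
  B0:   IN=(all ⊤)   OUT=(all ⊤)
  B1:   IN=(all ⊤)   OUT=(all ⊤)
  B2:   IN=(all ⊤)   OUT={d:+; rest ⊤}
  B3:   IN={d:+; rest ⊤}   OUT={d:+; rest ⊤}

Merge at B2: IN[B2] = OUT[B1] = {a: ⊤, b: ⊤, c: ⊤, d: ⊤, e: ⊤, f: ⊤}
Applying B2's transfer function to that IN value gives OUT[B2] (row B2 above).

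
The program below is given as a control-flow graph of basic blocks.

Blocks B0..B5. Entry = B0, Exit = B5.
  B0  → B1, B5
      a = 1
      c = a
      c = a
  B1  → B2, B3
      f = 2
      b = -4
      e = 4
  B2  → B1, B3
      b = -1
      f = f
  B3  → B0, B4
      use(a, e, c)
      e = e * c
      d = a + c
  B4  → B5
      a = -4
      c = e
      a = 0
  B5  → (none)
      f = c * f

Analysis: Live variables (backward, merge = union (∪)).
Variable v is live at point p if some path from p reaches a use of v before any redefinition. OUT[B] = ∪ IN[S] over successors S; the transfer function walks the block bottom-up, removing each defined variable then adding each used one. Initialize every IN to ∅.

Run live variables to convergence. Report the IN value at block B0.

Converged values:
  B0:  IN={f}  OUT={a, c, f}
  B1:  IN={a, c}  OUT={a, c, e, f}
  B2:  IN={a, c, e, f}  OUT={a, c, e, f}
  B3:  IN={a, c, e, f}  OUT={e, f}
  B4:  IN={e, f}  OUT={c, f}
  B5:  IN={c, f}  OUT={}

Merge at B0: OUT[B0] = IN[B1] ⊔ IN[B5] = {a, c, f}
Applying B0's transfer function to that OUT value gives IN[B0] (row B0 above).

Answer: {f}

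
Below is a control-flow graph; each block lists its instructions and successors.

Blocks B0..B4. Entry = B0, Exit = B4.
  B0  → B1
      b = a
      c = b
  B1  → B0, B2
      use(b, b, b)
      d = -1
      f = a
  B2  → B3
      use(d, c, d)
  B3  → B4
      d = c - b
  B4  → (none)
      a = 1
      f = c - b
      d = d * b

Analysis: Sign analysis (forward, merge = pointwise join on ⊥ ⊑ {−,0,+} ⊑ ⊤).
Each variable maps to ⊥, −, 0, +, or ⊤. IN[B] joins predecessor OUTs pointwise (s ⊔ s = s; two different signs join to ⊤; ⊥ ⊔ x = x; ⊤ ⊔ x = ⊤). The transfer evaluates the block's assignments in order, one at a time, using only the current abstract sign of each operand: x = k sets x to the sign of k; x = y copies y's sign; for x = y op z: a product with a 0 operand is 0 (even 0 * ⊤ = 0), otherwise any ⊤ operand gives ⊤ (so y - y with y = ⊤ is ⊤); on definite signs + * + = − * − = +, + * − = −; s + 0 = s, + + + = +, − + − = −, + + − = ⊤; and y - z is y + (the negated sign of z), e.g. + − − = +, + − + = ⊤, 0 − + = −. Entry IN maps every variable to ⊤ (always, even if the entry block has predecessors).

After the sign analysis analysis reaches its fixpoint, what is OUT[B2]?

Answer: {a: ⊤, b: ⊤, c: ⊤, d: -, e: ⊤, f: ⊤}

Working:
Per-block solution:
  B0:   IN=(all ⊤)   OUT=(all ⊤)
  B1:   IN=(all ⊤)   OUT={d:-; rest ⊤}
  B2:   IN={d:-; rest ⊤}   OUT={d:-; rest ⊤}
  B3:   IN={d:-; rest ⊤}   OUT=(all ⊤)
  B4:   IN=(all ⊤)   OUT={a:+; rest ⊤}

Merge at B2: IN[B2] = OUT[B1] = {a: ⊤, b: ⊤, c: ⊤, d: -, e: ⊤, f: ⊤}
Applying B2's transfer function to that IN value gives OUT[B2] (row B2 above).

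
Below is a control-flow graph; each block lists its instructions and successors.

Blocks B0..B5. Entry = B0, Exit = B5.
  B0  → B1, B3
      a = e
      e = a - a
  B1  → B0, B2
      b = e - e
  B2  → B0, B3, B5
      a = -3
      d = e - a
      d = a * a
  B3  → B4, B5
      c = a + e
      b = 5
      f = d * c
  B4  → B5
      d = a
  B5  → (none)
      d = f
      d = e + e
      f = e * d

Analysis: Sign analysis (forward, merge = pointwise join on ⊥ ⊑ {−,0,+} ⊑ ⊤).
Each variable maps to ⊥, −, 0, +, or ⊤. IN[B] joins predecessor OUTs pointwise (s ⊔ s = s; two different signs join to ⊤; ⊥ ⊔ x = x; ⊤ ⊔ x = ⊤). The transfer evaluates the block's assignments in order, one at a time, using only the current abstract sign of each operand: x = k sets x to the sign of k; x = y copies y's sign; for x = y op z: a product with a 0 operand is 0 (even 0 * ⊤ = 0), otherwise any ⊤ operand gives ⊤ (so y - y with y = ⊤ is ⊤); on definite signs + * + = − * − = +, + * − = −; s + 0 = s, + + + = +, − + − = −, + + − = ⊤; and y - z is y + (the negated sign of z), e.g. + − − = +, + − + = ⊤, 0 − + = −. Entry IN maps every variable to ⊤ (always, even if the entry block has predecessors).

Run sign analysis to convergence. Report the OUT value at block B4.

Fixpoint table:
  B0: | IN=(all ⊤) | OUT=(all ⊤)
  B1: | IN=(all ⊤) | OUT=(all ⊤)
  B2: | IN=(all ⊤) | OUT={a:-, d:+; rest ⊤}
  B3: | IN=(all ⊤) | OUT={b:+; rest ⊤}
  B4: | IN={b:+; rest ⊤} | OUT={b:+; rest ⊤}
  B5: | IN=(all ⊤) | OUT=(all ⊤)

Merge at B4: IN[B4] = OUT[B3] = {a: ⊤, b: +, c: ⊤, d: ⊤, e: ⊤, f: ⊤}
Applying B4's transfer function to that IN value gives OUT[B4] (row B4 above).

Answer: {a: ⊤, b: +, c: ⊤, d: ⊤, e: ⊤, f: ⊤}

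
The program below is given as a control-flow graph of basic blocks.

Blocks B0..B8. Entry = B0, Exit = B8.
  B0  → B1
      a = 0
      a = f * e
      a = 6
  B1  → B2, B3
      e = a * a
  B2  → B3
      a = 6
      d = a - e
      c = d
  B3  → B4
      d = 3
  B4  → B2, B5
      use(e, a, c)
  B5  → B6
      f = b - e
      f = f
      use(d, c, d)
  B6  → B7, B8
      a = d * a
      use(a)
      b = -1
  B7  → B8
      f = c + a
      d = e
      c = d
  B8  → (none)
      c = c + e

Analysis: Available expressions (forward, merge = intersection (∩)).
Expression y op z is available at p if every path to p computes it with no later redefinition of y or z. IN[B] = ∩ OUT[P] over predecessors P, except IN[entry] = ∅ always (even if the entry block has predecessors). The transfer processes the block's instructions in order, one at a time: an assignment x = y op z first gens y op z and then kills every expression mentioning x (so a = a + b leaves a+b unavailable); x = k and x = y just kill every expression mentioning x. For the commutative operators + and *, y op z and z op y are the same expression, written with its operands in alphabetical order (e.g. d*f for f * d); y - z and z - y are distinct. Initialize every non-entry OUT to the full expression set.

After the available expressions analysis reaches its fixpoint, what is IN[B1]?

Fixpoint table:
  B0:  IN={}  OUT={e*f}
  B1:  IN={e*f}  OUT={a*a}
  B2:  IN={}  OUT={a-e}
  B3:  IN={}  OUT={}
  B4:  IN={}  OUT={}
  B5:  IN={}  OUT={b-e}
  B6:  IN={b-e}  OUT={}
  B7:  IN={}  OUT={}
  B8:  IN={}  OUT={}

Merge at B1: IN[B1] = OUT[B0] = {e*f}

Answer: {e*f}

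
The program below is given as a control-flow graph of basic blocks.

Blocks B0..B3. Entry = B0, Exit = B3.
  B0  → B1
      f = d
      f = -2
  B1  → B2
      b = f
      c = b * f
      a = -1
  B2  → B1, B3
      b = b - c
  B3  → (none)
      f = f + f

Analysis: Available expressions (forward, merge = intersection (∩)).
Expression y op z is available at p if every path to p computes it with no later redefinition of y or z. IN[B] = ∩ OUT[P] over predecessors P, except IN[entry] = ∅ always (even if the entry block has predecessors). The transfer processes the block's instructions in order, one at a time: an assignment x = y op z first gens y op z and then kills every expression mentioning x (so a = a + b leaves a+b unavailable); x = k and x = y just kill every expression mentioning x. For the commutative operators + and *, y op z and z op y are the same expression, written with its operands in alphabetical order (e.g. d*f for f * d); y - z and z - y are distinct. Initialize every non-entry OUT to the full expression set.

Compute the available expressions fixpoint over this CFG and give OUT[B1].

Converged values:
  B0:   IN={}   OUT={}
  B1:   IN={}   OUT={b*f}
  B2:   IN={b*f}   OUT={}
  B3:   IN={}   OUT={}

Merge at B1: IN[B1] = OUT[B0] ∩ OUT[B2] = {}
Applying B1's transfer function to that IN value gives OUT[B1] (row B1 above).

Answer: {b*f}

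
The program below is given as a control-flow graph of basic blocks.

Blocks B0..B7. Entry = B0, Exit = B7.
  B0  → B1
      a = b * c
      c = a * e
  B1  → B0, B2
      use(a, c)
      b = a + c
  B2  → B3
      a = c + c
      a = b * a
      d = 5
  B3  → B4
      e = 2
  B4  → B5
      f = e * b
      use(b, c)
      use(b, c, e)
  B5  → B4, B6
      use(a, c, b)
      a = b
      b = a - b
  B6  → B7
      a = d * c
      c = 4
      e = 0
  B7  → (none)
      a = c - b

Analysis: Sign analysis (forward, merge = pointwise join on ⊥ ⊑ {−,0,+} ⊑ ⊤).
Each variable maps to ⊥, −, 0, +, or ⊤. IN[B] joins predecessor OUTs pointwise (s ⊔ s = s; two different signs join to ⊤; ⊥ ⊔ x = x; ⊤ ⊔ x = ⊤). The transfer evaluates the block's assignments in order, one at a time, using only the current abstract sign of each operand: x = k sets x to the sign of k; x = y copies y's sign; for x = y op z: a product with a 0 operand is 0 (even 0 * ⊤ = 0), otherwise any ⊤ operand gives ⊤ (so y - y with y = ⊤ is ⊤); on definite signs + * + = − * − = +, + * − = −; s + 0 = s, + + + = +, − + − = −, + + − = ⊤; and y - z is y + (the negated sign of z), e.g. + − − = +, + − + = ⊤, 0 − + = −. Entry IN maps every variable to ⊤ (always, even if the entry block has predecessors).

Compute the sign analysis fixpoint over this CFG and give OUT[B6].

Per-block solution:
  B0:  IN=(all ⊤)  OUT=(all ⊤)
  B1:  IN=(all ⊤)  OUT=(all ⊤)
  B2:  IN=(all ⊤)  OUT={d:+; rest ⊤}
  B3:  IN={d:+; rest ⊤}  OUT={d:+, e:+; rest ⊤}
  B4:  IN={d:+, e:+; rest ⊤}  OUT={d:+, e:+; rest ⊤}
  B5:  IN={d:+, e:+; rest ⊤}  OUT={d:+, e:+; rest ⊤}
  B6:  IN={d:+, e:+; rest ⊤}  OUT={c:+, d:+, e:0; rest ⊤}
  B7:  IN={c:+, d:+, e:0; rest ⊤}  OUT={c:+, d:+, e:0; rest ⊤}

Merge at B6: IN[B6] = OUT[B5] = {a: ⊤, b: ⊤, c: ⊤, d: +, e: +, f: ⊤}
Applying B6's transfer function to that IN value gives OUT[B6] (row B6 above).

Answer: {a: ⊤, b: ⊤, c: +, d: +, e: 0, f: ⊤}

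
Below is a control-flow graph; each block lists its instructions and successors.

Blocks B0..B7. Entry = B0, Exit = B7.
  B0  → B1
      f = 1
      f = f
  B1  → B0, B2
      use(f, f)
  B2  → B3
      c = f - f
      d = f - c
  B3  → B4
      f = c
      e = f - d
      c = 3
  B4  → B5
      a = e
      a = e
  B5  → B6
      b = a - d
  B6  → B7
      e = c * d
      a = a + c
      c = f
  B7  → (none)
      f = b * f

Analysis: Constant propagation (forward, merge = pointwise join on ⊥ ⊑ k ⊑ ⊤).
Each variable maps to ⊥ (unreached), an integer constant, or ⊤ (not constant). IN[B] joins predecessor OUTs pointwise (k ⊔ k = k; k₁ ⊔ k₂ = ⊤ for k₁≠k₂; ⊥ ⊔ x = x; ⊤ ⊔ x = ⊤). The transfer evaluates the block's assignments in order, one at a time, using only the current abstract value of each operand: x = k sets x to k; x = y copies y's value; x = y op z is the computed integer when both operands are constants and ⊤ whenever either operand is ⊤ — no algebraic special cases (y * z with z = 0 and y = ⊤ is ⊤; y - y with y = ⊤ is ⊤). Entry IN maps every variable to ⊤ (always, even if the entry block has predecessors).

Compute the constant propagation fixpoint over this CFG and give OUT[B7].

Answer: {a: 2, b: -2, c: 0, d: 1, e: 3, f: 0}

Working:
Fixpoint table:
  B0:  IN=(all ⊤)  OUT={f:1; rest ⊤}
  B1:  IN={f:1; rest ⊤}  OUT={f:1; rest ⊤}
  B2:  IN={f:1; rest ⊤}  OUT={c:0, d:1, f:1; rest ⊤}
  B3:  IN={c:0, d:1, f:1; rest ⊤}  OUT={c:3, d:1, e:-1, f:0; rest ⊤}
  B4:  IN={c:3, d:1, e:-1, f:0; rest ⊤}  OUT={a:-1, c:3, d:1, e:-1, f:0; rest ⊤}
  B5:  IN={a:-1, c:3, d:1, e:-1, f:0; rest ⊤}  OUT={a:-1, b:-2, c:3, d:1, e:-1, f:0; rest ⊤}
  B6:  IN={a:-1, b:-2, c:3, d:1, e:-1, f:0; rest ⊤}  OUT={a:2, b:-2, c:0, d:1, e:3, f:0; rest ⊤}
  B7:  IN={a:2, b:-2, c:0, d:1, e:3, f:0; rest ⊤}  OUT={a:2, b:-2, c:0, d:1, e:3, f:0; rest ⊤}

Merge at B7: IN[B7] = OUT[B6] = {a: 2, b: -2, c: 0, d: 1, e: 3, f: 0}
Applying B7's transfer function to that IN value gives OUT[B7] (row B7 above).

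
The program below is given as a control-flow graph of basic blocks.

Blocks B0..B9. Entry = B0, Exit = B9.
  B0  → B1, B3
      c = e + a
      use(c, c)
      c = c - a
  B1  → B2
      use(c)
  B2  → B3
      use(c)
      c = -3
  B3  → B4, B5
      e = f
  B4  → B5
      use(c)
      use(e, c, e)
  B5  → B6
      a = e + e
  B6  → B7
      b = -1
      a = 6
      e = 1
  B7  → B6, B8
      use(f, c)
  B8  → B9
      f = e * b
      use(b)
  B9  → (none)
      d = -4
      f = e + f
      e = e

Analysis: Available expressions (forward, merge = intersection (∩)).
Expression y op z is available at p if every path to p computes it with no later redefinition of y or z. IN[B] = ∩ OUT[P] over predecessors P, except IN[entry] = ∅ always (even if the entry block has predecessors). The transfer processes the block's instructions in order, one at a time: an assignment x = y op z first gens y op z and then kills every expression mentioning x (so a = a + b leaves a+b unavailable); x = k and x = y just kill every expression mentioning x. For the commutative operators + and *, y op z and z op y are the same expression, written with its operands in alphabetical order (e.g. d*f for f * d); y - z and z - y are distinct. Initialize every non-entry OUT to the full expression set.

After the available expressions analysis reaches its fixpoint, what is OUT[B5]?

Fixpoint table:
  B0: | IN={} | OUT={a+e}
  B1: | IN={a+e} | OUT={a+e}
  B2: | IN={a+e} | OUT={a+e}
  B3: | IN={a+e} | OUT={}
  B4: | IN={} | OUT={}
  B5: | IN={} | OUT={e+e}
  B6: | IN={} | OUT={}
  B7: | IN={} | OUT={}
  B8: | IN={} | OUT={b*e}
  B9: | IN={b*e} | OUT={}

Merge at B5: IN[B5] = OUT[B3] ∩ OUT[B4] = {}
Applying B5's transfer function to that IN value gives OUT[B5] (row B5 above).

Answer: {e+e}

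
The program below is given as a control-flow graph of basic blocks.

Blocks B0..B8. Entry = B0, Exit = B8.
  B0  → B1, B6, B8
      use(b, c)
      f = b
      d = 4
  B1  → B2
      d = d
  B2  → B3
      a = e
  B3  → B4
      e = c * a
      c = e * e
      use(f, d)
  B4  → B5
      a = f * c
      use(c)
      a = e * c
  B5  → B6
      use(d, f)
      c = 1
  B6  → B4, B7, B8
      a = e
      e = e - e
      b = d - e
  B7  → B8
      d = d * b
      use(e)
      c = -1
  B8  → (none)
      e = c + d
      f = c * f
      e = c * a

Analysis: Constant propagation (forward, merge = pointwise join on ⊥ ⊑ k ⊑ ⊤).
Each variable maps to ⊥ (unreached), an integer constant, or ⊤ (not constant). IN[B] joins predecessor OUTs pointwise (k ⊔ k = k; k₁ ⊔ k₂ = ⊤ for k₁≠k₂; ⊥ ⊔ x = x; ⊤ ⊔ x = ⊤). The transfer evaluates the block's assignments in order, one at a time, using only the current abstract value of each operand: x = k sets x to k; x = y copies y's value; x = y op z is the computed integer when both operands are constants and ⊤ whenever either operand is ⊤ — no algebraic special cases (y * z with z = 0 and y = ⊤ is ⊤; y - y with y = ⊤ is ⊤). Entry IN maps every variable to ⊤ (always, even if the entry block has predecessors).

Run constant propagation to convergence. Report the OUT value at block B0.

Converged values:
  B0:  IN=(all ⊤)  OUT={d:4; rest ⊤}
  B1:  IN={d:4; rest ⊤}  OUT={d:4; rest ⊤}
  B2:  IN={d:4; rest ⊤}  OUT={d:4; rest ⊤}
  B3:  IN={d:4; rest ⊤}  OUT={d:4; rest ⊤}
  B4:  IN={d:4; rest ⊤}  OUT={d:4; rest ⊤}
  B5:  IN={d:4; rest ⊤}  OUT={c:1, d:4; rest ⊤}
  B6:  IN={d:4; rest ⊤}  OUT={d:4; rest ⊤}
  B7:  IN={d:4; rest ⊤}  OUT={c:-1; rest ⊤}
  B8:  IN=(all ⊤)  OUT=(all ⊤)

B0 is the boundary node: IN[B0] = {a: ⊤, b: ⊤, c: ⊤, d: ⊤, e: ⊤, f: ⊤}
Applying B0's transfer function to that IN value gives OUT[B0] (row B0 above).

Answer: {a: ⊤, b: ⊤, c: ⊤, d: 4, e: ⊤, f: ⊤}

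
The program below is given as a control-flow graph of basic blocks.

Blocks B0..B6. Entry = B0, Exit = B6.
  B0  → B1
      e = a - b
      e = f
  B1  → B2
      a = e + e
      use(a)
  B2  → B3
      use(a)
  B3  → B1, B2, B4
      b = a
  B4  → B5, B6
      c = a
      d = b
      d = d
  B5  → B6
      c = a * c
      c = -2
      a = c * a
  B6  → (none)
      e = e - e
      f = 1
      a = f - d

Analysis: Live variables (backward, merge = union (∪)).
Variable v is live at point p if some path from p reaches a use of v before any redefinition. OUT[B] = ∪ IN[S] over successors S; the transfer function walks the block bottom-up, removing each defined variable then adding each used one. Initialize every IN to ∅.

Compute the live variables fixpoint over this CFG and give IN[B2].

Answer: {a, e}

Working:
Fixpoint table:
  B0:   IN={a, b, f}   OUT={e}
  B1:   IN={e}   OUT={a, e}
  B2:   IN={a, e}   OUT={a, e}
  B3:   IN={a, e}   OUT={a, b, e}
  B4:   IN={a, b, e}   OUT={a, c, d, e}
  B5:   IN={a, c, d, e}   OUT={d, e}
  B6:   IN={d, e}   OUT={}

Merge at B2: OUT[B2] = IN[B3] = {a, e}
Applying B2's transfer function to that OUT value gives IN[B2] (row B2 above).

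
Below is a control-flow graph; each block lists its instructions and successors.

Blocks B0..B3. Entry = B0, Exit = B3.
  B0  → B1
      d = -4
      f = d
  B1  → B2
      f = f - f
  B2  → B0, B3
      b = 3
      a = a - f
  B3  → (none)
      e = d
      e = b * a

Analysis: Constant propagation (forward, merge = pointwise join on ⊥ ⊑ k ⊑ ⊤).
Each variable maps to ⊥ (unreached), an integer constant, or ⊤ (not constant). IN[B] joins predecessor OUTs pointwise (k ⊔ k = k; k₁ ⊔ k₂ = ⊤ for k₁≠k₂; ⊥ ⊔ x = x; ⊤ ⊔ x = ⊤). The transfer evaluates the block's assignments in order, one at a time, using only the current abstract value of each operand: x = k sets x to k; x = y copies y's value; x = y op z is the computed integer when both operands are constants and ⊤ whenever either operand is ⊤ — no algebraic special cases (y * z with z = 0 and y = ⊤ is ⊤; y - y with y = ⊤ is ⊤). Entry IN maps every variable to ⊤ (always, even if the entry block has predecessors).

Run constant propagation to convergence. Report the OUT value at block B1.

Converged values:
  B0: | IN=(all ⊤) | OUT={d:-4, f:-4; rest ⊤}
  B1: | IN={d:-4, f:-4; rest ⊤} | OUT={d:-4, f:0; rest ⊤}
  B2: | IN={d:-4, f:0; rest ⊤} | OUT={b:3, d:-4, f:0; rest ⊤}
  B3: | IN={b:3, d:-4, f:0; rest ⊤} | OUT={b:3, d:-4, f:0; rest ⊤}

Merge at B1: IN[B1] = OUT[B0] = {a: ⊤, b: ⊤, c: ⊤, d: -4, e: ⊤, f: -4}
Applying B1's transfer function to that IN value gives OUT[B1] (row B1 above).

Answer: {a: ⊤, b: ⊤, c: ⊤, d: -4, e: ⊤, f: 0}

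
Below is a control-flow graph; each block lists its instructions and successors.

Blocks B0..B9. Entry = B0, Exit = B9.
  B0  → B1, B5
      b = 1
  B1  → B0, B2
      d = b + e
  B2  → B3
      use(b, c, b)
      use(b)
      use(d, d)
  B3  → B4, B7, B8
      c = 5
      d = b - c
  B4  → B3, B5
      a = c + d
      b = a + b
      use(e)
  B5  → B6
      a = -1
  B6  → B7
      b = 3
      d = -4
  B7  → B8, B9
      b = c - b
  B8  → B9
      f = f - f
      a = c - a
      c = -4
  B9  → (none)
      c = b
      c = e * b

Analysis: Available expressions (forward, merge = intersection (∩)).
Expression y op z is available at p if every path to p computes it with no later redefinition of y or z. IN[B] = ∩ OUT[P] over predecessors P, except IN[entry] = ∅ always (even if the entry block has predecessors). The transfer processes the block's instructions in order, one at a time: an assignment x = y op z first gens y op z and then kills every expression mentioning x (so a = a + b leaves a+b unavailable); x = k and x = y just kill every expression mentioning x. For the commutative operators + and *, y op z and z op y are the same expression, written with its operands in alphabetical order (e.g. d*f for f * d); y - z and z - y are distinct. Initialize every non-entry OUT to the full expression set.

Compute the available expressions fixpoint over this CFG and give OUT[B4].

Converged values:
  B0:  IN={}  OUT={}
  B1:  IN={}  OUT={b+e}
  B2:  IN={b+e}  OUT={b+e}
  B3:  IN={}  OUT={b-c}
  B4:  IN={b-c}  OUT={c+d}
  B5:  IN={}  OUT={}
  B6:  IN={}  OUT={}
  B7:  IN={}  OUT={}
  B8:  IN={}  OUT={}
  B9:  IN={}  OUT={b*e}

Merge at B4: IN[B4] = OUT[B3] = {b-c}
Applying B4's transfer function to that IN value gives OUT[B4] (row B4 above).

Answer: {c+d}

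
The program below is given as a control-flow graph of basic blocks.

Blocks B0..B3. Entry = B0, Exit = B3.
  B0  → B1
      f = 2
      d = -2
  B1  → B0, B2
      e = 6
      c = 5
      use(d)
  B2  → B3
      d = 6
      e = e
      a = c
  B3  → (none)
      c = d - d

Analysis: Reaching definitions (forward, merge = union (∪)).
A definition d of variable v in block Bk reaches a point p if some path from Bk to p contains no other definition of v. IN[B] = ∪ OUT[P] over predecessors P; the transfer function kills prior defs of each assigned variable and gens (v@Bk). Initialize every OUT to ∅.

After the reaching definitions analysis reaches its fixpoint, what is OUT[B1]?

Answer: {c@B1, d@B0, e@B1, f@B0}

Derivation:
Per-block solution:
  B0:  IN={c@B1, d@B0, e@B1, f@B0}  OUT={c@B1, d@B0, e@B1, f@B0}
  B1:  IN={c@B1, d@B0, e@B1, f@B0}  OUT={c@B1, d@B0, e@B1, f@B0}
  B2:  IN={c@B1, d@B0, e@B1, f@B0}  OUT={a@B2, c@B1, d@B2, e@B2, f@B0}
  B3:  IN={a@B2, c@B1, d@B2, e@B2, f@B0}  OUT={a@B2, c@B3, d@B2, e@B2, f@B0}

Merge at B1: IN[B1] = OUT[B0] = {c@B1, d@B0, e@B1, f@B0}
Applying B1's transfer function to that IN value gives OUT[B1] (row B1 above).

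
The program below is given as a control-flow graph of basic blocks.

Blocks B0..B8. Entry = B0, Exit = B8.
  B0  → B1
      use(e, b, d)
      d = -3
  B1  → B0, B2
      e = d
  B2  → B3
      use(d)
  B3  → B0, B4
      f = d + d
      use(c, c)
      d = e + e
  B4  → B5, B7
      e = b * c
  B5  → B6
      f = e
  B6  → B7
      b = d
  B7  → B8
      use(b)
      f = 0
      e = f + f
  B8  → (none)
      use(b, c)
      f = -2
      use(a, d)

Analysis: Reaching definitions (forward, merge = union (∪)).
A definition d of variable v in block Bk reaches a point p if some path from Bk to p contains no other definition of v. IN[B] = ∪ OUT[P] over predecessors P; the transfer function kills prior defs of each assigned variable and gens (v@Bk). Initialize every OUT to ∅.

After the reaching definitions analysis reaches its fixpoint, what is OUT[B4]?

Fixpoint table:
  B0:   IN={d@B0, d@B3, e@B1, f@B3}   OUT={d@B0, e@B1, f@B3}
  B1:   IN={d@B0, e@B1, f@B3}   OUT={d@B0, e@B1, f@B3}
  B2:   IN={d@B0, e@B1, f@B3}   OUT={d@B0, e@B1, f@B3}
  B3:   IN={d@B0, e@B1, f@B3}   OUT={d@B3, e@B1, f@B3}
  B4:   IN={d@B3, e@B1, f@B3}   OUT={d@B3, e@B4, f@B3}
  B5:   IN={d@B3, e@B4, f@B3}   OUT={d@B3, e@B4, f@B5}
  B6:   IN={d@B3, e@B4, f@B5}   OUT={b@B6, d@B3, e@B4, f@B5}
  B7:   IN={b@B6, d@B3, e@B4, f@B3, f@B5}   OUT={b@B6, d@B3, e@B7, f@B7}
  B8:   IN={b@B6, d@B3, e@B7, f@B7}   OUT={b@B6, d@B3, e@B7, f@B8}

Merge at B4: IN[B4] = OUT[B3] = {d@B3, e@B1, f@B3}
Applying B4's transfer function to that IN value gives OUT[B4] (row B4 above).

Answer: {d@B3, e@B4, f@B3}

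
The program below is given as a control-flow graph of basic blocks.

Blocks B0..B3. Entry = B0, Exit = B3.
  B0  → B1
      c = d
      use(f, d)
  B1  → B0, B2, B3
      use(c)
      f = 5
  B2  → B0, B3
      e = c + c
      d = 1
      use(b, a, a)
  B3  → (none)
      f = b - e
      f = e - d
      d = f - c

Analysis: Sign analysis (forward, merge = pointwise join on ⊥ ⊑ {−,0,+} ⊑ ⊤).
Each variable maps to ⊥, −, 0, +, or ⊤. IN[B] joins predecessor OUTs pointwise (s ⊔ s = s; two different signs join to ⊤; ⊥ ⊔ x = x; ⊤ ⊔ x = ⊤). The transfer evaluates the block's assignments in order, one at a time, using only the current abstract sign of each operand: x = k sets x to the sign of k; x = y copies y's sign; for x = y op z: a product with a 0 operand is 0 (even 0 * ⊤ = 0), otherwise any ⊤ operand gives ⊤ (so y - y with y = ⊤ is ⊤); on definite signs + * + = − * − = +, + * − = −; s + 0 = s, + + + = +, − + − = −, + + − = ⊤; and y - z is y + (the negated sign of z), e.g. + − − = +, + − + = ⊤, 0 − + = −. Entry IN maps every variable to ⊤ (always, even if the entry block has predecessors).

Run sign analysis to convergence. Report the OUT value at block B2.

Answer: {a: ⊤, b: ⊤, c: ⊤, d: +, e: ⊤, f: +}

Trace:
Per-block solution:
  B0: | IN=(all ⊤) | OUT=(all ⊤)
  B1: | IN=(all ⊤) | OUT={f:+; rest ⊤}
  B2: | IN={f:+; rest ⊤} | OUT={d:+, f:+; rest ⊤}
  B3: | IN={f:+; rest ⊤} | OUT=(all ⊤)

Merge at B2: IN[B2] = OUT[B1] = {a: ⊤, b: ⊤, c: ⊤, d: ⊤, e: ⊤, f: +}
Applying B2's transfer function to that IN value gives OUT[B2] (row B2 above).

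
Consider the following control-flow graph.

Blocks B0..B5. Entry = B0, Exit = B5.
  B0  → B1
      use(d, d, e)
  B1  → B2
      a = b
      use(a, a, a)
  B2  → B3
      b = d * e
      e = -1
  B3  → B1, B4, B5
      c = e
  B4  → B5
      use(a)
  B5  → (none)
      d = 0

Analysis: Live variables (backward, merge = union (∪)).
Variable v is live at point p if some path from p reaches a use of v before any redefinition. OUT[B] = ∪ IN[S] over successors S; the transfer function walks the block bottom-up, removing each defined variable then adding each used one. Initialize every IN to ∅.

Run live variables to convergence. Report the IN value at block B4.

Answer: {a}

Derivation:
Fixpoint table:
  B0:   IN={b, d, e}   OUT={b, d, e}
  B1:   IN={b, d, e}   OUT={a, d, e}
  B2:   IN={a, d, e}   OUT={a, b, d, e}
  B3:   IN={a, b, d, e}   OUT={a, b, d, e}
  B4:   IN={a}   OUT={}
  B5:   IN={}   OUT={}

Merge at B4: OUT[B4] = IN[B5] = {}
Applying B4's transfer function to that OUT value gives IN[B4] (row B4 above).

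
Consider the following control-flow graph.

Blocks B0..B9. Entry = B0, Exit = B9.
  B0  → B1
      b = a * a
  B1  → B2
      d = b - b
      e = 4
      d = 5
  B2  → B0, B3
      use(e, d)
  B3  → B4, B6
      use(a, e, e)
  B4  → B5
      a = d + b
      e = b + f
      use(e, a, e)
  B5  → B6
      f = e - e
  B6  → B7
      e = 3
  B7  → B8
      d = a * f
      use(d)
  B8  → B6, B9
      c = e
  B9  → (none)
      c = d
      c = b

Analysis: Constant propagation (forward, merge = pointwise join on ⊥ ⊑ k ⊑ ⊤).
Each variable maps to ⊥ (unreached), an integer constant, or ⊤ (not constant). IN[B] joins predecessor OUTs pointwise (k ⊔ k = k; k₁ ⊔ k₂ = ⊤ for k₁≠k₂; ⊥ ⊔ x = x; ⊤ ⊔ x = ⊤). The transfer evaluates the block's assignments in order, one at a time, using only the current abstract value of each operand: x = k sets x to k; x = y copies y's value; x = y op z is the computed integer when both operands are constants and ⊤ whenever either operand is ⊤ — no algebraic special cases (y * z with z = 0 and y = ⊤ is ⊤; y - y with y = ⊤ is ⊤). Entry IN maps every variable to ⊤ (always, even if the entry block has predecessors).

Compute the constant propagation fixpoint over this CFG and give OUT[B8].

Answer: {a: ⊤, b: ⊤, c: 3, d: ⊤, e: 3, f: ⊤}

Trace:
Per-block solution:
  B0:  IN=(all ⊤)  OUT=(all ⊤)
  B1:  IN=(all ⊤)  OUT={d:5, e:4; rest ⊤}
  B2:  IN={d:5, e:4; rest ⊤}  OUT={d:5, e:4; rest ⊤}
  B3:  IN={d:5, e:4; rest ⊤}  OUT={d:5, e:4; rest ⊤}
  B4:  IN={d:5, e:4; rest ⊤}  OUT={d:5; rest ⊤}
  B5:  IN={d:5; rest ⊤}  OUT={d:5; rest ⊤}
  B6:  IN=(all ⊤)  OUT={e:3; rest ⊤}
  B7:  IN={e:3; rest ⊤}  OUT={e:3; rest ⊤}
  B8:  IN={e:3; rest ⊤}  OUT={c:3, e:3; rest ⊤}
  B9:  IN={c:3, e:3; rest ⊤}  OUT={e:3; rest ⊤}

Merge at B8: IN[B8] = OUT[B7] = {a: ⊤, b: ⊤, c: ⊤, d: ⊤, e: 3, f: ⊤}
Applying B8's transfer function to that IN value gives OUT[B8] (row B8 above).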